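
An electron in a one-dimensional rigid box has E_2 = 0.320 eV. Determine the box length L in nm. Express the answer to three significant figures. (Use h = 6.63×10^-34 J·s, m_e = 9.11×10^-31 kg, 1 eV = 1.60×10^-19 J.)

L = 2.17 nm

From E_n = n²h²/(8m_eL²), L = n·h/√(8m_eE_n).
E_2 = 0.320 eV = 5.120×10^-20 J, so L = 2·6.63×10^-34/√(8·9.11×10^-31·5.120×10^-20) = 2.17×10^-9 m = 2.17 nm.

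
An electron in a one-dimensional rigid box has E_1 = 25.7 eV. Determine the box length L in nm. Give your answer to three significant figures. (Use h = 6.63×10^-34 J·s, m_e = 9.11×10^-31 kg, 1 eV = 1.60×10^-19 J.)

L = 0.121 nm

From E_n = n²h²/(8m_eL²), L = n·h/√(8m_eE_n).
E_1 = 25.7 eV = 4.112×10^-18 J, so L = 1·6.63×10^-34/√(8·9.11×10^-31·4.112×10^-18) = 1.21×10^-10 m = 0.121 nm.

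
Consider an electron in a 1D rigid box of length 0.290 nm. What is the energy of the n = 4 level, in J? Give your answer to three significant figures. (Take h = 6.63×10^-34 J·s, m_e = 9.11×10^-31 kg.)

E_4 = 1.15×10^-17 J

For an infinite well E_n = n²h²/(8m_eL²), so E_1 = h²/(8m_eL²) = (6.63×10^-34)²/(8·9.11×10^-31·(2.90×10^-10 m)²) = 7.172×10^-19 J.
Then E_4 = 4²·E_1 = 16·7.172×10^-19 J = 1.15×10^-17 J.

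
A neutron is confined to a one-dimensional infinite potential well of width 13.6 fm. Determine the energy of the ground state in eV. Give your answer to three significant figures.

For an infinite well E_n = n²h²/(8m_nL²), so E_1 = h²/(8m_nL²) = (6.626×10^-34)²/(8·1.675×10^-27·(1.36×10^-14 m)²) = 1.771×10^-13 J.
Converting, E_1 = 1.771×10^-13 J / (1.602×10^-19 J/eV) = 1.11×10^6 eV.

E_1 = 1.11×10^6 eV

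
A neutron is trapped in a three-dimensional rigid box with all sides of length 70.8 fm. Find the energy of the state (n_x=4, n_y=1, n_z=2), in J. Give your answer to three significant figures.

E = 1.37×10^-13 J

For a 3D rectangular well E = (h²/8m_n)·Σ n_i²/L_i² = (6.626×10^-34)²/(8·1.675×10^-27) · [4²/(70.8 fm)² + 1²/(70.8 fm)² + 2²/(70.8 fm)²].
Evaluating gives E = 1.37×10^-13 J.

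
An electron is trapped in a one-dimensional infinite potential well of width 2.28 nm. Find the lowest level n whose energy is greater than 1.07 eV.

E_1 = h²/(8m_eL²) = 1.159×10^-20 J = 0.07235 eV.
Need n² > 1.07/0.07235 = 14.79, i.e. n > 3.846.
The smallest integer satisfying this is n = 4.

n = 4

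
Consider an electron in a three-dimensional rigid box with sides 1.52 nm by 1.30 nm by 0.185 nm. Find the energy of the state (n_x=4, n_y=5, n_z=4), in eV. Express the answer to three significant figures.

For a 3D rectangular well E = (h²/8m_e)·Σ n_i²/L_i² = (6.626×10^-34)²/(8·9.109×10^-31) · [4²/(1.52 nm)² + 5²/(1.30 nm)² + 4²/(0.185 nm)²].
Evaluating gives E = 2.947×10^-17 J = 184 eV.

E = 184 eV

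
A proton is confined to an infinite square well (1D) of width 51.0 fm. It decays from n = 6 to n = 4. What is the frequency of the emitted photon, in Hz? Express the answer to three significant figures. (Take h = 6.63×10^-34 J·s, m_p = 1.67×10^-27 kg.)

f = 3.82×10^20 Hz

E_1 = h²/(8m_pL²) = 1.265×10^-14 J and ΔE = (6² − 4²)E_1 = 2.530×10^-13 J.
f = ΔE/h = 2.530×10^-13/6.63×10^-34 = 3.82×10^20 Hz.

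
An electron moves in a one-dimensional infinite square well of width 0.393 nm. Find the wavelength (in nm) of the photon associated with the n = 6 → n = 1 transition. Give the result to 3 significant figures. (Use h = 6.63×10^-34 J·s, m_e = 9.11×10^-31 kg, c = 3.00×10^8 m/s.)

λ = 14.6 nm

E_1 = h²/(8m_eL²) = 3.905×10^-19 J, so ΔE = (6² − 1²)E_1 = 1.367×10^-17 J.
λ = hc/ΔE = (6.63×10^-34·3.00×10^8)/1.367×10^-17 = 1.46×10^-8 m = 14.6 nm.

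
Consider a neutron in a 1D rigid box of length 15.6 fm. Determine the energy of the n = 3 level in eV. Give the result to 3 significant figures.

For an infinite well E_n = n²h²/(8m_nL²), so E_1 = h²/(8m_nL²) = (6.626×10^-34)²/(8·1.675×10^-27·(1.56×10^-14 m)²) = 1.346×10^-13 J.
Then E_3 = 3²·E_1 = 9·1.346×10^-13 J = 1.211×10^-12 J.
Converting, E_3 = 1.211×10^-12 J / (1.602×10^-19 J/eV) = 7.56×10^6 eV.

E_3 = 7.56×10^6 eV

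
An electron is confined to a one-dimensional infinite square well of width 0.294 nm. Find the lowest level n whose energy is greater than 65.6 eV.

n = 4

E_1 = h²/(8m_eL²) = 6.970×10^-19 J = 4.351 eV.
Need n² > 65.6/4.351 = 15.08, i.e. n > 3.883.
The smallest integer satisfying this is n = 4.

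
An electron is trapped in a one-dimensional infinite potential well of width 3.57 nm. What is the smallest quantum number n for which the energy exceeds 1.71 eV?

n = 8

E_1 = h²/(8m_eL²) = 4.727×10^-21 J = 0.02951 eV.
Need n² > 1.71/0.02951 = 57.95, i.e. n > 7.612.
The smallest integer satisfying this is n = 8.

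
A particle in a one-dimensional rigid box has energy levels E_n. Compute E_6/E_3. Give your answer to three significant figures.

E_n ∝ n², so E_6/E_3 = 6²/3² = 36/9 = 4.00.

4.00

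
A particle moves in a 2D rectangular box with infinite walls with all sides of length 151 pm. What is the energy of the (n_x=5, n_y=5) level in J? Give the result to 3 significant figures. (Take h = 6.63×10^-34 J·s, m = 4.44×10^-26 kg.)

For a 2D rectangular well E = (h²/8m)·Σ n_i²/L_i² = (6.63×10^-34)²/(8·4.44×10^-26) · [5²/(151 pm)² + 5²/(151 pm)²].
Evaluating gives E = 2.71×10^-21 J.

E = 2.71×10^-21 J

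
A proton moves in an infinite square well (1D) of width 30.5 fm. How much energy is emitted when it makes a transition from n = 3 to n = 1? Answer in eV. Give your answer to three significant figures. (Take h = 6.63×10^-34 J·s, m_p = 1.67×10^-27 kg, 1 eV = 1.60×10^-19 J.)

|ΔE| = 1.77×10^6 eV

E_1 = h²/(8m_pL²) = 3.537×10^-14 J.
|ΔE| = |3² − 1²|·E_1 = 8·3.537×10^-14 J = 2.830×10^-13 J = 1.77×10^6 eV.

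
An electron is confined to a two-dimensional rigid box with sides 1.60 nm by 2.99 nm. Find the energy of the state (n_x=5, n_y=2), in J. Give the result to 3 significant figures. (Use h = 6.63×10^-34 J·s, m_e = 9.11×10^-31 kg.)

E = 6.16×10^-19 J

For a 2D rectangular well E = (h²/8m_e)·Σ n_i²/L_i² = (6.63×10^-34)²/(8·9.11×10^-31) · [5²/(1.60 nm)² + 2²/(2.99 nm)²].
Evaluating gives E = 6.16×10^-19 J.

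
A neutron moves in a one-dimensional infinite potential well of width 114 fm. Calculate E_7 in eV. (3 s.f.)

E_7 = 7.71×10^5 eV

For an infinite well E_n = n²h²/(8m_nL²), so E_1 = h²/(8m_nL²) = (6.626×10^-34)²/(8·1.675×10^-27·(1.14×10^-13 m)²) = 2.521×10^-15 J.
Then E_7 = 7²·E_1 = 49·2.521×10^-15 J = 1.235×10^-13 J.
Converting, E_7 = 1.235×10^-13 J / (1.602×10^-19 J/eV) = 7.71×10^5 eV.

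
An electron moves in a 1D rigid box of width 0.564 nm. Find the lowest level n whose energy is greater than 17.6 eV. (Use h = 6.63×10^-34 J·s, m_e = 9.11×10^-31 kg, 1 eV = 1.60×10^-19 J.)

n = 4

E_1 = h²/(8m_eL²) = 1.896×10^-19 J = 1.185 eV.
Need n² > 17.6/1.185 = 14.85, i.e. n > 3.854.
The smallest integer satisfying this is n = 4.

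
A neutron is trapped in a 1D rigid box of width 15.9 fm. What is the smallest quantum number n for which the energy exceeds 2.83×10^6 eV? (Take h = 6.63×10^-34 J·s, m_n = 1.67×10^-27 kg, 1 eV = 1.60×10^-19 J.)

n = 2

E_1 = h²/(8m_nL²) = 1.301×10^-13 J = 8.131×10^5 eV.
Need n² > 2.83×10^6/8.131×10^5 = 3.481, i.e. n > 1.866.
The smallest integer satisfying this is n = 2.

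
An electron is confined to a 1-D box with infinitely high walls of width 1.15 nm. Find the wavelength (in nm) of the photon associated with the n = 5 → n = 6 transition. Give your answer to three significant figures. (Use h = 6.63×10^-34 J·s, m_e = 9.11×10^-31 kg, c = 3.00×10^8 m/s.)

λ = 396 nm

E_1 = h²/(8m_eL²) = 4.561×10^-20 J, so ΔE = (6² − 5²)E_1 = 5.017×10^-19 J.
λ = hc/ΔE = (6.63×10^-34·3.00×10^8)/5.017×10^-19 = 3.96×10^-7 m = 396 nm.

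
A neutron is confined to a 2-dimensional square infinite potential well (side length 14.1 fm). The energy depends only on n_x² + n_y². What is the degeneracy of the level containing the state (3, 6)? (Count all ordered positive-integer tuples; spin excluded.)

degeneracy = 2

The level has n_x² + n_y² = 45. The ordered positive-integer solutions are (3, 6), (6, 3).
That gives 2 states.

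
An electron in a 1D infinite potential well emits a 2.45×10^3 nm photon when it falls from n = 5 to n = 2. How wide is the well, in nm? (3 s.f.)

L = 3.95 nm

The photon carries ΔE = hc/λ = 6.626×10^-34·2.998×10^8/2.45×10^-6 m = 8.108×10^-20 J.
Since ΔE = (5² − 2²)E_1, E_1 = 3.861×10^-21 J, and L = h/√(8m_eE_1) = 3.95×10^-9 m = 3.95 nm.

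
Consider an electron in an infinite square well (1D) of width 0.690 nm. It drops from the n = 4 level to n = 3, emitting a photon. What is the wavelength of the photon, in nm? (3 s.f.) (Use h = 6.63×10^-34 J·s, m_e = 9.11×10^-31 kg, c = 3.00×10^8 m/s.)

E_1 = h²/(8m_eL²) = 1.267×10^-19 J, so ΔE = (4² − 3²)E_1 = 8.869×10^-19 J.
λ = hc/ΔE = (6.63×10^-34·3.00×10^8)/8.869×10^-19 = 2.24×10^-7 m = 224 nm.

λ = 224 nm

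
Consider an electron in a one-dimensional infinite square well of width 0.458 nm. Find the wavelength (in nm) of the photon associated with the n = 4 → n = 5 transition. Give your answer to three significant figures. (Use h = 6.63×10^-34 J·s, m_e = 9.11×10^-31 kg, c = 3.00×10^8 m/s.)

λ = 76.9 nm

E_1 = h²/(8m_eL²) = 2.875×10^-19 J, so ΔE = (5² − 4²)E_1 = 2.588×10^-18 J.
λ = hc/ΔE = (6.63×10^-34·3.00×10^8)/2.588×10^-18 = 7.69×10^-8 m = 76.9 nm.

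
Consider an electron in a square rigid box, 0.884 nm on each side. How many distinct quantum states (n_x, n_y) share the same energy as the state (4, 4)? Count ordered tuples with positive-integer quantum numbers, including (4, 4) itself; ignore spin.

The level has n_x² + n_y² = 32. The ordered positive-integer solutions are (4, 4).
That gives 1 state.

degeneracy = 1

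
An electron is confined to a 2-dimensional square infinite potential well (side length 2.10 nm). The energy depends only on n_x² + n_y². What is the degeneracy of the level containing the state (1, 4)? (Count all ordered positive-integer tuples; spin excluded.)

degeneracy = 2

The level has n_x² + n_y² = 17. The ordered positive-integer solutions are (1, 4), (4, 1).
That gives 2 states.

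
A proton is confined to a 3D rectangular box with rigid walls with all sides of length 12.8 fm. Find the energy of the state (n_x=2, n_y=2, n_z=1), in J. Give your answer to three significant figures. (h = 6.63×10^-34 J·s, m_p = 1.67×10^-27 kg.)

E = 1.81×10^-12 J

For a 3D rectangular well E = (h²/8m_p)·Σ n_i²/L_i² = (6.63×10^-34)²/(8·1.67×10^-27) · [2²/(12.8 fm)² + 2²/(12.8 fm)² + 1²/(12.8 fm)²].
Evaluating gives E = 1.81×10^-12 J.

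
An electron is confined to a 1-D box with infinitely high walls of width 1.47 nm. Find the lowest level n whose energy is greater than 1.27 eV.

E_1 = h²/(8m_eL²) = 2.788×10^-20 J = 0.1740 eV.
Need n² > 1.27/0.1740 = 7.299, i.e. n > 2.702.
The smallest integer satisfying this is n = 3.

n = 3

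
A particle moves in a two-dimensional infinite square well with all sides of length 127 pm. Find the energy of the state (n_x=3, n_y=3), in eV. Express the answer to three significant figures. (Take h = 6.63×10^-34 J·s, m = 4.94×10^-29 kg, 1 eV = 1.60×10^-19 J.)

E = 7.76 eV

For a 2D rectangular well E = (h²/8m)·Σ n_i²/L_i² = (6.63×10^-34)²/(8·4.94×10^-29) · [3²/(127 pm)² + 3²/(127 pm)²].
Evaluating gives E = 1.241×10^-18 J = 7.76 eV.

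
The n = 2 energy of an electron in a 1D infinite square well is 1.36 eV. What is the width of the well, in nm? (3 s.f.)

From E_n = n²h²/(8m_eL²), L = n·h/√(8m_eE_n).
E_2 = 1.36 eV = 2.179×10^-19 J, so L = 2·6.626×10^-34/√(8·9.109×10^-31·2.179×10^-19) = 1.05×10^-9 m = 1.05 nm.

L = 1.05 nm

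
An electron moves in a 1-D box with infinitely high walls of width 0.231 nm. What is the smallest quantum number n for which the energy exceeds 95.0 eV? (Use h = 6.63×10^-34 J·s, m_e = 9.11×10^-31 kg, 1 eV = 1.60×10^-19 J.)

n = 4

E_1 = h²/(8m_eL²) = 1.130×10^-18 J = 7.062 eV.
Need n² > 95.0/7.062 = 13.45, i.e. n > 3.667.
The smallest integer satisfying this is n = 4.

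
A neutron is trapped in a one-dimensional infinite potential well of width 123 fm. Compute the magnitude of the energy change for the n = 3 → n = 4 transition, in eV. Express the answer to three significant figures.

|ΔE| = 9.46×10^4 eV

E_1 = h²/(8m_nL²) = 2.166×10^-15 J.
|ΔE| = |3² − 4²|·E_1 = 7·2.166×10^-15 J = 1.516×10^-14 J = 9.46×10^4 eV.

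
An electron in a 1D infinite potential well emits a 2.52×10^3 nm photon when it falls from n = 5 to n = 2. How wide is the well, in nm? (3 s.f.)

The photon carries ΔE = hc/λ = 6.626×10^-34·2.998×10^8/2.52×10^-6 m = 7.883×10^-20 J.
Since ΔE = (5² − 2²)E_1, E_1 = 3.754×10^-21 J, and L = h/√(8m_eE_1) = 4.01×10^-9 m = 4.01 nm.

L = 4.01 nm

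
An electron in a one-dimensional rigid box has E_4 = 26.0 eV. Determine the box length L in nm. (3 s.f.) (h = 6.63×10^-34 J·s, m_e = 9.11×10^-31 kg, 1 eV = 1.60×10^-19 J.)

From E_n = n²h²/(8m_eL²), L = n·h/√(8m_eE_n).
E_4 = 26.0 eV = 4.160×10^-18 J, so L = 4·6.63×10^-34/√(8·9.11×10^-31·4.160×10^-18) = 4.82×10^-10 m = 0.482 nm.

L = 0.482 nm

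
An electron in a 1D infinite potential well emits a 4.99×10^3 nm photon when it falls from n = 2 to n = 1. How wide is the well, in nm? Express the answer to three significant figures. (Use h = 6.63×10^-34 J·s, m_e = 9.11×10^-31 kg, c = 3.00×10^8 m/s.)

The photon carries ΔE = hc/λ = 6.63×10^-34·3.00×10^8/4.99×10^-6 m = 3.986×10^-20 J.
Since ΔE = (2² − 1²)E_1, E_1 = 1.329×10^-20 J, and L = h/√(8m_eE_1) = 2.13×10^-9 m = 2.13 nm.

L = 2.13 nm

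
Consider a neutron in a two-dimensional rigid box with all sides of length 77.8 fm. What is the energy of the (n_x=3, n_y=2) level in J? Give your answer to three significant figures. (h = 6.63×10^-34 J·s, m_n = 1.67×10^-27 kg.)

For a 2D rectangular well E = (h²/8m_n)·Σ n_i²/L_i² = (6.63×10^-34)²/(8·1.67×10^-27) · [3²/(77.8 fm)² + 2²/(77.8 fm)²].
Evaluating gives E = 7.07×10^-14 J.

E = 7.07×10^-14 J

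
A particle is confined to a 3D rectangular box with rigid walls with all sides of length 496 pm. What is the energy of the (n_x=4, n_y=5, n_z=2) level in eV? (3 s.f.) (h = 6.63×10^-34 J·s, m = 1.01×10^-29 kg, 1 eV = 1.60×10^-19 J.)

E = 6.22 eV

For a 3D rectangular well E = (h²/8m)·Σ n_i²/L_i² = (6.63×10^-34)²/(8·1.01×10^-29) · [4²/(496 pm)² + 5²/(496 pm)² + 2²/(496 pm)²].
Evaluating gives E = 9.951×10^-19 J = 6.22 eV.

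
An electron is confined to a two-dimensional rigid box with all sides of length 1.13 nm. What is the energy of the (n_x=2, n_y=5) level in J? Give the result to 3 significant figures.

For a 2D rectangular well E = (h²/8m_e)·Σ n_i²/L_i² = (6.626×10^-34)²/(8·9.109×10^-31) · [2²/(1.13 nm)² + 5²/(1.13 nm)²].
Evaluating gives E = 1.37×10^-18 J.

E = 1.37×10^-18 J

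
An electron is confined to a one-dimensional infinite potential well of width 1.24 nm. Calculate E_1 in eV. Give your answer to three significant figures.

E_1 = 0.245 eV

For an infinite well E_n = n²h²/(8m_eL²), so E_1 = h²/(8m_eL²) = (6.626×10^-34)²/(8·9.109×10^-31·(1.24×10^-9 m)²) = 3.918×10^-20 J.
Converting, E_1 = 3.918×10^-20 J / (1.602×10^-19 J/eV) = 0.245 eV.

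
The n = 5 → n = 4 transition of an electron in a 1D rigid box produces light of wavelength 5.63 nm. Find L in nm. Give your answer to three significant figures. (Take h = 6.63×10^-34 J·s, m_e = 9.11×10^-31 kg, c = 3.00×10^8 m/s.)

The photon carries ΔE = hc/λ = 6.63×10^-34·3.00×10^8/5.63×10^-9 m = 3.533×10^-17 J.
Since ΔE = (5² − 4²)E_1, E_1 = 3.926×10^-18 J, and L = h/√(8m_eE_1) = 1.24×10^-10 m = 0.124 nm.

L = 0.124 nm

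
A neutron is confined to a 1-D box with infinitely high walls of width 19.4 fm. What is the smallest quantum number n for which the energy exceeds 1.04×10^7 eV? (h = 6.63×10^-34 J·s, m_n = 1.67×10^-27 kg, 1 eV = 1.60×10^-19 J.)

E_1 = h²/(8m_nL²) = 8.742×10^-14 J = 5.464×10^5 eV.
Need n² > 1.04×10^7/5.464×10^5 = 19.03, i.e. n > 4.362.
The smallest integer satisfying this is n = 5.

n = 5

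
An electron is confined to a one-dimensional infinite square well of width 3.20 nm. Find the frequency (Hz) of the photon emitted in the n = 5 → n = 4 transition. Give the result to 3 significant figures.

E_1 = h²/(8m_eL²) = 5.884×10^-21 J and ΔE = (5² − 4²)E_1 = 5.296×10^-20 J.
f = ΔE/h = 5.296×10^-20/6.626×10^-34 = 7.99×10^13 Hz.

f = 7.99×10^13 Hz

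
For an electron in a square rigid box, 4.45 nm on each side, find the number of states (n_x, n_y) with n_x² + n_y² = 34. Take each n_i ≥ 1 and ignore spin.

The level has n_x² + n_y² = 34. The ordered positive-integer solutions are (3, 5), (5, 3).
That gives 2 states.

degeneracy = 2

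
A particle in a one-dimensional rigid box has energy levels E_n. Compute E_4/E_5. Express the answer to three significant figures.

0.640

E_n ∝ n², so E_4/E_5 = 4²/5² = 16/25 = 0.640.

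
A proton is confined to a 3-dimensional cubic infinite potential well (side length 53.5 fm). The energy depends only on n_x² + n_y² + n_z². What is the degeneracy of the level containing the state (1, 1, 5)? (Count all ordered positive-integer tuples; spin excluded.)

degeneracy = 4

The level has n_x² + n_y² + n_z² = 27. The ordered positive-integer solutions are (1, 1, 5), (1, 5, 1), (3, 3, 3), (5, 1, 1).
That gives 4 states.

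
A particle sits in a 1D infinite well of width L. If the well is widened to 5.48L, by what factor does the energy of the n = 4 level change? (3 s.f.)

E_n ∝ 1/L², so the energy scales by 1/5.48² = 0.0333.

0.0333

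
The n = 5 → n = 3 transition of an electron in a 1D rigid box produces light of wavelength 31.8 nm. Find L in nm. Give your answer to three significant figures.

L = 0.393 nm

The photon carries ΔE = hc/λ = 6.626×10^-34·2.998×10^8/3.18×10^-8 m = 6.247×10^-18 J.
Since ΔE = (5² − 3²)E_1, E_1 = 3.904×10^-19 J, and L = h/√(8m_eE_1) = 3.93×10^-10 m = 0.393 nm.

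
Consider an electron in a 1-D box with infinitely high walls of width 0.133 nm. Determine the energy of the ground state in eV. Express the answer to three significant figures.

E_1 = 21.3 eV

For an infinite well E_n = n²h²/(8m_eL²), so E_1 = h²/(8m_eL²) = (6.626×10^-34)²/(8·9.109×10^-31·(1.33×10^-10 m)²) = 3.406×10^-18 J.
Converting, E_1 = 3.406×10^-18 J / (1.602×10^-19 J/eV) = 21.3 eV.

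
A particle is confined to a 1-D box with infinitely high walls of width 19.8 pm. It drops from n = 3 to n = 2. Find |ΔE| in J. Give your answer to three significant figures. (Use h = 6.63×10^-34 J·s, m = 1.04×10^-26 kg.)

E_1 = h²/(8mL²) = 1.348×10^-20 J.
|ΔE| = |3² − 2²|·E_1 = 5·1.348×10^-20 J = 6.74×10^-20 J.

|ΔE| = 6.74×10^-20 J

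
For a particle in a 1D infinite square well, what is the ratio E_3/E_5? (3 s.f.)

E_n ∝ n², so E_3/E_5 = 3²/5² = 9/25 = 0.360.

0.360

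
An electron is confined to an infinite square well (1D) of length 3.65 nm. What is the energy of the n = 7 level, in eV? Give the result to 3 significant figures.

For an infinite well E_n = n²h²/(8m_eL²), so E_1 = h²/(8m_eL²) = (6.626×10^-34)²/(8·9.109×10^-31·(3.65×10^-9 m)²) = 4.522×10^-21 J.
Then E_7 = 7²·E_1 = 49·4.522×10^-21 J = 2.216×10^-19 J.
Converting, E_7 = 2.216×10^-19 J / (1.602×10^-19 J/eV) = 1.38 eV.

E_7 = 1.38 eV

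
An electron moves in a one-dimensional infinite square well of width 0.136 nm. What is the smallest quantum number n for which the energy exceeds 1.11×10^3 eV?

n = 8

E_1 = h²/(8m_eL²) = 3.257×10^-18 J = 20.33 eV.
Need n² > 1.11×10^3/20.33 = 54.60, i.e. n > 7.389.
The smallest integer satisfying this is n = 8.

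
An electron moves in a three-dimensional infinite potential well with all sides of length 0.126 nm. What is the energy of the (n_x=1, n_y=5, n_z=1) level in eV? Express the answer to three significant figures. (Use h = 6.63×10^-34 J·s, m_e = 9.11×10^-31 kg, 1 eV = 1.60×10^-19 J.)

E = 641 eV

For a 3D rectangular well E = (h²/8m_e)·Σ n_i²/L_i² = (6.63×10^-34)²/(8·9.11×10^-31) · [1²/(0.126 nm)² + 5²/(0.126 nm)² + 1²/(0.126 nm)²].
Evaluating gives E = 1.026×10^-16 J = 641 eV.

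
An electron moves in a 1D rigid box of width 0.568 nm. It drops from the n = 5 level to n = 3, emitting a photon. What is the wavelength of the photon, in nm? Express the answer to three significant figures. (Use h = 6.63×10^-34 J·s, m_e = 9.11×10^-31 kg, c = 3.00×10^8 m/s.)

E_1 = h²/(8m_eL²) = 1.869×10^-19 J, so ΔE = (5² − 3²)E_1 = 2.990×10^-18 J.
λ = hc/ΔE = (6.63×10^-34·3.00×10^8)/2.990×10^-18 = 6.65×10^-8 m = 66.5 nm.

λ = 66.5 nm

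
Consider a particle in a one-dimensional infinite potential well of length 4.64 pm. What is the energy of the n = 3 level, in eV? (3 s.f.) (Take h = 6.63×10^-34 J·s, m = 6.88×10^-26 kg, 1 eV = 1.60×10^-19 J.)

E_3 = 2.09 eV

For an infinite well E_n = n²h²/(8mL²), so E_1 = h²/(8mL²) = (6.63×10^-34)²/(8·6.88×10^-26·(4.64×10^-12 m)²) = 3.709×10^-20 J.
Then E_3 = 3²·E_1 = 9·3.709×10^-20 J = 3.338×10^-19 J.
Converting, E_3 = 3.338×10^-19 J / (1.60×10^-19 J/eV) = 2.09 eV.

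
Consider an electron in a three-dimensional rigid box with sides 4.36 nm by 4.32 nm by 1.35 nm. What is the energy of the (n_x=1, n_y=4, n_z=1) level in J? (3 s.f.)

E = 8.79×10^-20 J

For a 3D rectangular well E = (h²/8m_e)·Σ n_i²/L_i² = (6.626×10^-34)²/(8·9.109×10^-31) · [1²/(4.36 nm)² + 4²/(4.32 nm)² + 1²/(1.35 nm)²].
Evaluating gives E = 8.79×10^-20 J.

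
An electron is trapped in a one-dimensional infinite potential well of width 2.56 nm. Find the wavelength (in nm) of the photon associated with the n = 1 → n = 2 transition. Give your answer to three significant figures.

λ = 7.20×10^3 nm

E_1 = h²/(8m_eL²) = 9.193×10^-21 J, so ΔE = (2² − 1²)E_1 = 2.758×10^-20 J.
λ = hc/ΔE = (6.626×10^-34·2.998×10^8)/2.758×10^-20 = 7.20×10^-6 m = 7.20×10^3 nm.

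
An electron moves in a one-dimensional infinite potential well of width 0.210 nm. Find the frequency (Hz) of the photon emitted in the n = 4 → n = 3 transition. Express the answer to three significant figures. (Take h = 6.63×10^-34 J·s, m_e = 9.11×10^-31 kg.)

E_1 = h²/(8m_eL²) = 1.368×10^-18 J and ΔE = (4² − 3²)E_1 = 9.576×10^-18 J.
f = ΔE/h = 9.576×10^-18/6.63×10^-34 = 1.44×10^16 Hz.

f = 1.44×10^16 Hz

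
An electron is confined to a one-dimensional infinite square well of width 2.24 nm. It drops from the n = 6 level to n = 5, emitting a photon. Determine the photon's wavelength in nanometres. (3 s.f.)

λ = 1.50×10^3 nm

E_1 = h²/(8m_eL²) = 1.201×10^-20 J, so ΔE = (6² − 5²)E_1 = 1.321×10^-19 J.
λ = hc/ΔE = (6.626×10^-34·2.998×10^8)/1.321×10^-19 = 1.50×10^-6 m = 1.50×10^3 nm.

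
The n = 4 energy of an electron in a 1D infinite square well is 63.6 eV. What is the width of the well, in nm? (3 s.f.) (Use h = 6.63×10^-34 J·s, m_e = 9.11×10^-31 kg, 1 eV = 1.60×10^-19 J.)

From E_n = n²h²/(8m_eL²), L = n·h/√(8m_eE_n).
E_4 = 63.6 eV = 1.018×10^-17 J, so L = 4·6.63×10^-34/√(8·9.11×10^-31·1.018×10^-17) = 3.08×10^-10 m = 0.308 nm.

L = 0.308 nm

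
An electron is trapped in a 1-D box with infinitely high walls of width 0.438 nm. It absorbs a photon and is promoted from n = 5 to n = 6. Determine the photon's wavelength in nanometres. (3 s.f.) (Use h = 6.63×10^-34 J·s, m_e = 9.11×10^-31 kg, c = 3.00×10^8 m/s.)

E_1 = h²/(8m_eL²) = 3.144×10^-19 J, so ΔE = (6² − 5²)E_1 = 3.458×10^-18 J.
λ = hc/ΔE = (6.63×10^-34·3.00×10^8)/3.458×10^-18 = 5.75×10^-8 m = 57.5 nm.

λ = 57.5 nm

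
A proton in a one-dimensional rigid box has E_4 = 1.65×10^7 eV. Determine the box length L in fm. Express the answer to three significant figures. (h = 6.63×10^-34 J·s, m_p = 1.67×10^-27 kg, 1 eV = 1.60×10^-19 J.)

From E_n = n²h²/(8m_pL²), L = n·h/√(8m_pE_n).
E_4 = 1.65×10^7 eV = 2.640×10^-12 J, so L = 4·6.63×10^-34/√(8·1.67×10^-27·2.640×10^-12) = 1.41×10^-14 m = 14.1 fm.

L = 14.1 fm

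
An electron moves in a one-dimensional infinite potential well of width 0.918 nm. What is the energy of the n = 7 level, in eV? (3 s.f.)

E_7 = 21.9 eV

For an infinite well E_n = n²h²/(8m_eL²), so E_1 = h²/(8m_eL²) = (6.626×10^-34)²/(8·9.109×10^-31·(9.18×10^-10 m)²) = 7.149×10^-20 J.
Then E_7 = 7²·E_1 = 49·7.149×10^-20 J = 3.503×10^-18 J.
Converting, E_7 = 3.503×10^-18 J / (1.602×10^-19 J/eV) = 21.9 eV.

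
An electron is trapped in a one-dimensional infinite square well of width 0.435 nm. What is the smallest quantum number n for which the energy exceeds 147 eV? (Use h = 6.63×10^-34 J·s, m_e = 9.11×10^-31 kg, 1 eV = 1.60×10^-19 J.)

E_1 = h²/(8m_eL²) = 3.187×10^-19 J = 1.992 eV.
Need n² > 147/1.992 = 73.80, i.e. n > 8.591.
The smallest integer satisfying this is n = 9.

n = 9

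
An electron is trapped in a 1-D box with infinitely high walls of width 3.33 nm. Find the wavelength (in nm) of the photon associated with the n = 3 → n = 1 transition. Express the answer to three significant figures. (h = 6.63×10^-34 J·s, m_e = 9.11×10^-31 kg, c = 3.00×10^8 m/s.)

λ = 4.57×10^3 nm

E_1 = h²/(8m_eL²) = 5.439×10^-21 J, so ΔE = (3² − 1²)E_1 = 4.351×10^-20 J.
λ = hc/ΔE = (6.63×10^-34·3.00×10^8)/4.351×10^-20 = 4.57×10^-6 m = 4.57×10^3 nm.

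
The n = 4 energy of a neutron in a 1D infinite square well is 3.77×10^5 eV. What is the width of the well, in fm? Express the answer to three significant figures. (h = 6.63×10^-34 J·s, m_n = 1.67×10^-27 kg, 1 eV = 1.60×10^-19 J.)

From E_n = n²h²/(8m_nL²), L = n·h/√(8m_nE_n).
E_4 = 3.77×10^5 eV = 6.032×10^-14 J, so L = 4·6.63×10^-34/√(8·1.67×10^-27·6.032×10^-14) = 9.34×10^-14 m = 93.4 fm.

L = 93.4 fm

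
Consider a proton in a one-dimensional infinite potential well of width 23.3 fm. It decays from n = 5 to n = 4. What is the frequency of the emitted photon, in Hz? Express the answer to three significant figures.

E_1 = h²/(8m_pL²) = 6.042×10^-14 J and ΔE = (5² − 4²)E_1 = 5.438×10^-13 J.
f = ΔE/h = 5.438×10^-13/6.626×10^-34 = 8.21×10^20 Hz.

f = 8.21×10^20 Hz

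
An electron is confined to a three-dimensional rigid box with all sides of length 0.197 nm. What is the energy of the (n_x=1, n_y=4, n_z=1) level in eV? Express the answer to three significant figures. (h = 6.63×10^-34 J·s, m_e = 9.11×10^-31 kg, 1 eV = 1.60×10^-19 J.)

E = 175 eV

For a 3D rectangular well E = (h²/8m_e)·Σ n_i²/L_i² = (6.63×10^-34)²/(8·9.11×10^-31) · [1²/(0.197 nm)² + 4²/(0.197 nm)² + 1²/(0.197 nm)²].
Evaluating gives E = 2.797×10^-17 J = 175 eV.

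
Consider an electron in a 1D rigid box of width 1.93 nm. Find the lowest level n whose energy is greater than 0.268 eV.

E_1 = h²/(8m_eL²) = 1.617×10^-20 J = 0.1009 eV.
Need n² > 0.268/0.1009 = 2.656, i.e. n > 1.630.
The smallest integer satisfying this is n = 2.

n = 2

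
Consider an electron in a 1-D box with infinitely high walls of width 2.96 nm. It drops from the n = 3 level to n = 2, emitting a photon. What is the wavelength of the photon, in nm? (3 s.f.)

λ = 5.78×10^3 nm

E_1 = h²/(8m_eL²) = 6.876×10^-21 J, so ΔE = (3² − 2²)E_1 = 3.438×10^-20 J.
λ = hc/ΔE = (6.626×10^-34·2.998×10^8)/3.438×10^-20 = 5.78×10^-6 m = 5.78×10^3 nm.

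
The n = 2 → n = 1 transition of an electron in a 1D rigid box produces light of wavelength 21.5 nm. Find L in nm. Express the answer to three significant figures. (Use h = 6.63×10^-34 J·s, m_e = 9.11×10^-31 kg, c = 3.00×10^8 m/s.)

The photon carries ΔE = hc/λ = 6.63×10^-34·3.00×10^8/2.15×10^-8 m = 9.251×10^-18 J.
Since ΔE = (2² − 1²)E_1, E_1 = 3.084×10^-18 J, and L = h/√(8m_eE_1) = 1.40×10^-10 m = 0.140 nm.

L = 0.140 nm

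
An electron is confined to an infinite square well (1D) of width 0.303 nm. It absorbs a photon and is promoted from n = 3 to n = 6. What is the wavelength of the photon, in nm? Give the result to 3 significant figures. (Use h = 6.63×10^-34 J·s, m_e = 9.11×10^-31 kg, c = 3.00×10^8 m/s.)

E_1 = h²/(8m_eL²) = 6.570×10^-19 J, so ΔE = (6² − 3²)E_1 = 1.774×10^-17 J.
λ = hc/ΔE = (6.63×10^-34·3.00×10^8)/1.774×10^-17 = 1.12×10^-8 m = 11.2 nm.

λ = 11.2 nm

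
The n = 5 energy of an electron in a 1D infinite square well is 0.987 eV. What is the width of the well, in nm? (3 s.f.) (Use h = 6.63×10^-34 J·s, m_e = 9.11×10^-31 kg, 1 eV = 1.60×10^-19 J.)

From E_n = n²h²/(8m_eL²), L = n·h/√(8m_eE_n).
E_5 = 0.987 eV = 1.579×10^-19 J, so L = 5·6.63×10^-34/√(8·9.11×10^-31·1.579×10^-19) = 3.09×10^-9 m = 3.09 nm.

L = 3.09 nm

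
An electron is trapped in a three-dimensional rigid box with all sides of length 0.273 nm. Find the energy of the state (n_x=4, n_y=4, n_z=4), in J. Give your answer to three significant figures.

E = 3.88×10^-17 J

For a 3D rectangular well E = (h²/8m_e)·Σ n_i²/L_i² = (6.626×10^-34)²/(8·9.109×10^-31) · [4²/(0.273 nm)² + 4²/(0.273 nm)² + 4²/(0.273 nm)²].
Evaluating gives E = 3.88×10^-17 J.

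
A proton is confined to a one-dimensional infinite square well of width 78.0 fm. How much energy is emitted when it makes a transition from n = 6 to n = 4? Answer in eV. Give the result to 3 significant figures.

E_1 = h²/(8m_pL²) = 5.392×10^-15 J.
|ΔE| = |6² − 4²|·E_1 = 20·5.392×10^-15 J = 1.078×10^-13 J = 6.73×10^5 eV.

|ΔE| = 6.73×10^5 eV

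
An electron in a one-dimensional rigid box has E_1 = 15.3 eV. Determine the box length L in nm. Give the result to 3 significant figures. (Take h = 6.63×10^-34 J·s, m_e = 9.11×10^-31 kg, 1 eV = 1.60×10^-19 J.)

From E_n = n²h²/(8m_eL²), L = n·h/√(8m_eE_n).
E_1 = 15.3 eV = 2.448×10^-18 J, so L = 1·6.63×10^-34/√(8·9.11×10^-31·2.448×10^-18) = 1.57×10^-10 m = 0.157 nm.

L = 0.157 nm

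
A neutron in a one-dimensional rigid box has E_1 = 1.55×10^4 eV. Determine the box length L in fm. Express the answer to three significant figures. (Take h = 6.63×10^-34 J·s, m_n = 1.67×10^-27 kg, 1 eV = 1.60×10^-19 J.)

From E_n = n²h²/(8m_nL²), L = n·h/√(8m_nE_n).
E_1 = 1.55×10^4 eV = 2.480×10^-15 J, so L = 1·6.63×10^-34/√(8·1.67×10^-27·2.480×10^-15) = 1.15×10^-13 m = 115 fm.

L = 115 fm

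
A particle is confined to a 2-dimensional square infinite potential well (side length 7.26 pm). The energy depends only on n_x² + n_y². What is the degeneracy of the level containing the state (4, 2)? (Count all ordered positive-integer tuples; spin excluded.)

degeneracy = 2

The level has n_x² + n_y² = 20. The ordered positive-integer solutions are (2, 4), (4, 2).
That gives 2 states.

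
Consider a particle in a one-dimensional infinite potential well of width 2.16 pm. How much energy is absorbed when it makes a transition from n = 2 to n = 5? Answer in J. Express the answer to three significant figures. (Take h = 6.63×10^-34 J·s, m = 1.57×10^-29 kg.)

E_1 = h²/(8mL²) = 7.501×10^-16 J.
|ΔE| = |2² − 5²|·E_1 = 21·7.501×10^-16 J = 1.58×10^-14 J.

|ΔE| = 1.58×10^-14 J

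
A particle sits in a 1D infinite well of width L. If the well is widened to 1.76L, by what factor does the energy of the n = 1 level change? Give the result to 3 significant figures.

E_n ∝ 1/L², so the energy scales by 1/1.76² = 0.323.

0.323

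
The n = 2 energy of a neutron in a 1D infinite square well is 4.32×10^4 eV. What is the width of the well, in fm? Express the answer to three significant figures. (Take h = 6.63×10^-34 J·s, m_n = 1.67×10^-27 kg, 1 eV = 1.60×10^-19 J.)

L = 138 fm

From E_n = n²h²/(8m_nL²), L = n·h/√(8m_nE_n).
E_2 = 4.32×10^4 eV = 6.912×10^-15 J, so L = 2·6.63×10^-34/√(8·1.67×10^-27·6.912×10^-15) = 1.38×10^-13 m = 138 fm.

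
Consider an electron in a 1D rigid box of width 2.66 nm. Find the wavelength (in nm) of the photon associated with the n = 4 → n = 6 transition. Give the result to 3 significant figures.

E_1 = h²/(8m_eL²) = 8.515×10^-21 J, so ΔE = (6² − 4²)E_1 = 1.703×10^-19 J.
λ = hc/ΔE = (6.626×10^-34·2.998×10^8)/1.703×10^-19 = 1.17×10^-6 m = 1.17×10^3 nm.

λ = 1.17×10^3 nm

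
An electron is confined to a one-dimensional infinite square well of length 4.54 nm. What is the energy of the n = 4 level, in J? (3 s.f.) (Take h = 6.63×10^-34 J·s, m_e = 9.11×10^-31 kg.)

E_4 = 4.68×10^-20 J

For an infinite well E_n = n²h²/(8m_eL²), so E_1 = h²/(8m_eL²) = (6.63×10^-34)²/(8·9.11×10^-31·(4.54×10^-9 m)²) = 2.926×10^-21 J.
Then E_4 = 4²·E_1 = 16·2.926×10^-21 J = 4.68×10^-20 J.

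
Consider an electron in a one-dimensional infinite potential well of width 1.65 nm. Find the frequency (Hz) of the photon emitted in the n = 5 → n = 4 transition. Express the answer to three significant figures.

f = 3.01×10^14 Hz

E_1 = h²/(8m_eL²) = 2.213×10^-20 J and ΔE = (5² − 4²)E_1 = 1.992×10^-19 J.
f = ΔE/h = 1.992×10^-19/6.626×10^-34 = 3.01×10^14 Hz.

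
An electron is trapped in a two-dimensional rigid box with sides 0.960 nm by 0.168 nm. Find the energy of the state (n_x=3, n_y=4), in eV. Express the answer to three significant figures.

E = 217 eV

For a 2D rectangular well E = (h²/8m_e)·Σ n_i²/L_i² = (6.626×10^-34)²/(8·9.109×10^-31) · [3²/(0.960 nm)² + 4²/(0.168 nm)²].
Evaluating gives E = 3.474×10^-17 J = 217 eV.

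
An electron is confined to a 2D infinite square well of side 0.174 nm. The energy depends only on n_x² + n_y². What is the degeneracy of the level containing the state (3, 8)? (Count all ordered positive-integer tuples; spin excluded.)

degeneracy = 2

The level has n_x² + n_y² = 73. The ordered positive-integer solutions are (3, 8), (8, 3).
That gives 2 states.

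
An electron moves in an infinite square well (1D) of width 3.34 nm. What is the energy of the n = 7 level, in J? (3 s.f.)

E_7 = 2.65×10^-19 J

For an infinite well E_n = n²h²/(8m_eL²), so E_1 = h²/(8m_eL²) = (6.626×10^-34)²/(8·9.109×10^-31·(3.34×10^-9 m)²) = 5.401×10^-21 J.
Then E_7 = 7²·E_1 = 49·5.401×10^-21 J = 2.65×10^-19 J.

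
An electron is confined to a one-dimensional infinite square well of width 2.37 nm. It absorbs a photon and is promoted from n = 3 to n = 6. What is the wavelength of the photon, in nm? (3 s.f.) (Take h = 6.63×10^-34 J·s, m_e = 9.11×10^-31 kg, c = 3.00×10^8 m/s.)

λ = 686 nm

E_1 = h²/(8m_eL²) = 1.074×10^-20 J, so ΔE = (6² − 3²)E_1 = 2.900×10^-19 J.
λ = hc/ΔE = (6.63×10^-34·3.00×10^8)/2.900×10^-19 = 6.86×10^-7 m = 686 nm.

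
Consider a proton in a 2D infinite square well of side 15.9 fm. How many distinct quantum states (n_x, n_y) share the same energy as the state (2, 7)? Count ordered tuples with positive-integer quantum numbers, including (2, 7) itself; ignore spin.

The level has n_x² + n_y² = 53. The ordered positive-integer solutions are (2, 7), (7, 2).
That gives 2 states.

degeneracy = 2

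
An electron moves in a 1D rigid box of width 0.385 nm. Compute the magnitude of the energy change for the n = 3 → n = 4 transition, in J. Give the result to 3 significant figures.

|ΔE| = 2.85×10^-18 J

E_1 = h²/(8m_eL²) = 4.065×10^-19 J.
|ΔE| = |3² − 4²|·E_1 = 7·4.065×10^-19 J = 2.85×10^-18 J.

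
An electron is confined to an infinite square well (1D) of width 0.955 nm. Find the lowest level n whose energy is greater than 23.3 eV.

E_1 = h²/(8m_eL²) = 6.606×10^-20 J = 0.4124 eV.
Need n² > 23.3/0.4124 = 56.50, i.e. n > 7.517.
The smallest integer satisfying this is n = 8.

n = 8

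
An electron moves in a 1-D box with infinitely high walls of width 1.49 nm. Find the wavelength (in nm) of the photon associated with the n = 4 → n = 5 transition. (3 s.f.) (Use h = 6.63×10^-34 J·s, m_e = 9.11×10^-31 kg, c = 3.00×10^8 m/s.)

E_1 = h²/(8m_eL²) = 2.717×10^-20 J, so ΔE = (5² − 4²)E_1 = 2.445×10^-19 J.
λ = hc/ΔE = (6.63×10^-34·3.00×10^8)/2.445×10^-19 = 8.13×10^-7 m = 813 nm.

λ = 813 nm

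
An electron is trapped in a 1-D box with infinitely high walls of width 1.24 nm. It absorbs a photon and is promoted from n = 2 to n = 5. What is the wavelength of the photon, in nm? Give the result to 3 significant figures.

λ = 241 nm

E_1 = h²/(8m_eL²) = 3.918×10^-20 J, so ΔE = (5² − 2²)E_1 = 8.228×10^-19 J.
λ = hc/ΔE = (6.626×10^-34·2.998×10^8)/8.228×10^-19 = 2.41×10^-7 m = 241 nm.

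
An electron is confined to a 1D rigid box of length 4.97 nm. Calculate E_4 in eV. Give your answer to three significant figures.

E_4 = 0.244 eV

For an infinite well E_n = n²h²/(8m_eL²), so E_1 = h²/(8m_eL²) = (6.626×10^-34)²/(8·9.109×10^-31·(4.97×10^-9 m)²) = 2.439×10^-21 J.
Then E_4 = 4²·E_1 = 16·2.439×10^-21 J = 3.902×10^-20 J.
Converting, E_4 = 3.902×10^-20 J / (1.602×10^-19 J/eV) = 0.244 eV.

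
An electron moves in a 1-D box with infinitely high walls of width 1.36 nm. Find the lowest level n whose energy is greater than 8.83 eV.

n = 7

E_1 = h²/(8m_eL²) = 3.257×10^-20 J = 0.2033 eV.
Need n² > 8.83/0.2033 = 43.43, i.e. n > 6.590.
The smallest integer satisfying this is n = 7.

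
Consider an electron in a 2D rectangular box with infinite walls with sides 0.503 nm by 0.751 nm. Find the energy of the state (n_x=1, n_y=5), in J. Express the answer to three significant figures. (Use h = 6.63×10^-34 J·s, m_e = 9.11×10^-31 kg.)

For a 2D rectangular well E = (h²/8m_e)·Σ n_i²/L_i² = (6.63×10^-34)²/(8·9.11×10^-31) · [1²/(0.503 nm)² + 5²/(0.751 nm)²].
Evaluating gives E = 2.91×10^-18 J.

E = 2.91×10^-18 J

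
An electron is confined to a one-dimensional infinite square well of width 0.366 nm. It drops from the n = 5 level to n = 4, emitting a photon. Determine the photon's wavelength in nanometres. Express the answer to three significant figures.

λ = 49.1 nm

E_1 = h²/(8m_eL²) = 4.498×10^-19 J, so ΔE = (5² − 4²)E_1 = 4.048×10^-18 J.
λ = hc/ΔE = (6.626×10^-34·2.998×10^8)/4.048×10^-18 = 4.91×10^-8 m = 49.1 nm.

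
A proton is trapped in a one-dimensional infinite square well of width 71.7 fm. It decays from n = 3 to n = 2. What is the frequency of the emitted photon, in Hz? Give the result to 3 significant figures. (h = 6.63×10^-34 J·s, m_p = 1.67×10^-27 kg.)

f = 4.83×10^19 Hz

E_1 = h²/(8m_pL²) = 6.400×10^-15 J and ΔE = (3² − 2²)E_1 = 3.200×10^-14 J.
f = ΔE/h = 3.200×10^-14/6.63×10^-34 = 4.83×10^19 Hz.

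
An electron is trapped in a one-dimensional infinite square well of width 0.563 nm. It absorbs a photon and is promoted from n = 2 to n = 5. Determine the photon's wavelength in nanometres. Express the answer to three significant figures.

λ = 49.8 nm

E_1 = h²/(8m_eL²) = 1.901×10^-19 J, so ΔE = (5² − 2²)E_1 = 3.992×10^-18 J.
λ = hc/ΔE = (6.626×10^-34·2.998×10^8)/3.992×10^-18 = 4.98×10^-8 m = 49.8 nm.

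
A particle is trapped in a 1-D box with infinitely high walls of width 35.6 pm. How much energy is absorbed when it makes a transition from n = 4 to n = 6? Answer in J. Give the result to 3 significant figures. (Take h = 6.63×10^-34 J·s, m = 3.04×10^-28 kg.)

|ΔE| = 2.85×10^-18 J

E_1 = h²/(8mL²) = 1.426×10^-19 J.
|ΔE| = |4² − 6²|·E_1 = 20·1.426×10^-19 J = 2.85×10^-18 J.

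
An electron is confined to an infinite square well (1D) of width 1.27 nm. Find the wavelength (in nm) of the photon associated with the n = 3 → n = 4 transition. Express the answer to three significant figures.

E_1 = h²/(8m_eL²) = 3.735×10^-20 J, so ΔE = (4² − 3²)E_1 = 2.615×10^-19 J.
λ = hc/ΔE = (6.626×10^-34·2.998×10^8)/2.615×10^-19 = 7.60×10^-7 m = 760 nm.

λ = 760 nm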